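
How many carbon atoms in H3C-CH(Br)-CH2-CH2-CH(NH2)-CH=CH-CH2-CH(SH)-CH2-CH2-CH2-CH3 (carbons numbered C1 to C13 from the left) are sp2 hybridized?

2

C1: sp3
C2: sp3
C3: sp3
C4: sp3
C5: sp3
C6: sp2 ✓
C7: sp2 ✓
C8: sp3
C9: sp3
C10: sp3
C11: sp3
C12: sp3
C13: sp3
C6, C7 → 2 sp2 carbons.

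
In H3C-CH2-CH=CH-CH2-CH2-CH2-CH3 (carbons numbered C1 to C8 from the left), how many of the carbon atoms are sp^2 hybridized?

2

C1: sp3
C2: sp3
C3: sp2 ✓
C4: sp2 ✓
C5: sp3
C6: sp3
C7: sp3
C8: sp3
C3, C4 → 2 sp2 carbons.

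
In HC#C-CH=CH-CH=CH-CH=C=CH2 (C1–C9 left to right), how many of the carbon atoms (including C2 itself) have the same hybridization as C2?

3

C2 is sp (two π bonds).
C1: sp ✓
C2: sp ✓
C3: sp2
C4: sp2
C5: sp2
C6: sp2
C7: sp2
C8: sp ✓
C9: sp2
3 carbons are sp.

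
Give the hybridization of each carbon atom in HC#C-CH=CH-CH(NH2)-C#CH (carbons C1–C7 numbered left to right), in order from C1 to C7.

C1 sp, C2 sp, C3 sp2, C4 sp2, C5 sp3, C6 sp, C7 sp

C1 has 2 σ bonds, plus two π bonds: steric number 2 → sp.
C2 (2 σ bonds, plus two π bonds) has steric number 2: sp.
C3 has 3 σ bonds, plus one π bond: steric number 3 → sp2.
C4: 3 σ bonds, plus one π bond — 3 electron domains, sp2.
C5: 4 σ bonds — 4 electron domains, sp3.
C6 — 2 σ bonds, plus two π bonds. Steric number 2, so sp.
C7 — 2 σ bonds, plus two π bonds. Steric number 2, so sp.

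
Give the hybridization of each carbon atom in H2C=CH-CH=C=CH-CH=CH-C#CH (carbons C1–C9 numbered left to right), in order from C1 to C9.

C1 sp2, C2 sp2, C3 sp2, C4 sp, C5 sp2, C6 sp2, C7 sp2, C8 sp, C9 sp

C1: 3 σ bonds, plus one π bond — 3 electron domains, sp2.
C2: 3 σ bonds, plus one π bond — 3 electron domains, sp2.
C3 has 3 σ bonds, plus one π bond: steric number 3 → sp2.
C4 has 2 σ bonds, plus two π bonds: steric number 2 → sp.
C5: 3 σ bonds, plus one π bond — 3 electron domains, sp2.
C6: 3 σ bonds, plus one π bond; 3 regions of electron density → sp2.
C7: 3 σ bonds, plus one π bond — 3 electron domains, sp2.
C8 has 2 σ bonds, plus two π bonds: steric number 2 → sp.
C9 — 2 σ bonds, plus two π bonds. Steric number 2, so sp.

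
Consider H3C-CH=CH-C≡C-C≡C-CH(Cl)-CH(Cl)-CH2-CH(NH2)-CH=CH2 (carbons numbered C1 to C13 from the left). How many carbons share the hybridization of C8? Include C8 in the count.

C8 is sp3 (only σ bonds).
C1: sp3 ✓
C2: sp2
C3: sp2
C4: sp
C5: sp
C6: sp
C7: sp
C8: sp3 ✓
C9: sp3 ✓
C10: sp3 ✓
C11: sp3 ✓
C12: sp2
C13: sp2
5 carbons are sp3.

5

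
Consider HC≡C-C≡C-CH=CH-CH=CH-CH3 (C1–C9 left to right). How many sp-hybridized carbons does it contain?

C1: sp ✓
C2: sp ✓
C3: sp ✓
C4: sp ✓
C5: sp2
C6: sp2
C7: sp2
C8: sp2
C9: sp3
C1, C2, C3, C4 → 4 sp carbons.

4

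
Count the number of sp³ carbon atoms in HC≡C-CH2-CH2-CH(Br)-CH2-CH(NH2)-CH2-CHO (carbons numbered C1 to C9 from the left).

C1: sp
C2: sp
C3: sp3 ✓
C4: sp3 ✓
C5: sp3 ✓
C6: sp3 ✓
C7: sp3 ✓
C8: sp3 ✓
C9: sp2
C3, C4, C5, C6, C7, C8 → 6 sp3 carbons.

6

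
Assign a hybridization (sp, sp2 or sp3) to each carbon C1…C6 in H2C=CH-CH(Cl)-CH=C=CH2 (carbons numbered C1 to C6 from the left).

C1 sp2, C2 sp2, C3 sp3, C4 sp2, C5 sp, C6 sp2

C1: 3 σ bonds, plus one π bond; 3 regions of electron density → sp2.
C2: 3 σ bonds, plus one π bond; 3 regions of electron density → sp2.
C3: 4 σ bonds — 4 electron domains, sp3.
C4: 3 σ bonds, plus one π bond — 3 electron domains, sp2.
C5 carries 2 σ bonds, plus two π bonds, giving a steric number of 2, so it is sp.
C6 — 3 σ bonds, plus one π bond. Steric number 3, so sp2.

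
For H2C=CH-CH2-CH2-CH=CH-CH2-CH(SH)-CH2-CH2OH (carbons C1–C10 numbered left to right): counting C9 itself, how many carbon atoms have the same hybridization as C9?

C9 is sp3 (only σ bonds).
C1: sp2
C2: sp2
C3: sp3 ✓
C4: sp3 ✓
C5: sp2
C6: sp2
C7: sp3 ✓
C8: sp3 ✓
C9: sp3 ✓
C10: sp3 ✓
6 carbons are sp3.

6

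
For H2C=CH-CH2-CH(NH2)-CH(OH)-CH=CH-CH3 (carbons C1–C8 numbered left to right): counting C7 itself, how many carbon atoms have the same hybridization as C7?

4

C7 is sp2 (one π bond).
C1: sp2 ✓
C2: sp2 ✓
C3: sp3
C4: sp3
C5: sp3
C6: sp2 ✓
C7: sp2 ✓
C8: sp3
4 carbons are sp2.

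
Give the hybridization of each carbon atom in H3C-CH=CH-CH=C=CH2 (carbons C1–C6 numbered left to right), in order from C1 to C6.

C1: 4 σ bonds — 4 electron domains, sp3.
C2: 3 σ bonds, plus one π bond — 3 electron domains, sp2.
C3: 3 σ bonds, plus one π bond; 3 regions of electron density → sp2.
C4: 3 σ bonds, plus one π bond; 3 regions of electron density → sp2.
C5 — 2 σ bonds, plus two π bonds. Steric number 2, so sp.
C6: 3 σ bonds, plus one π bond — 3 electron domains, sp2.

C1 sp3, C2 sp2, C3 sp2, C4 sp2, C5 sp, C6 sp2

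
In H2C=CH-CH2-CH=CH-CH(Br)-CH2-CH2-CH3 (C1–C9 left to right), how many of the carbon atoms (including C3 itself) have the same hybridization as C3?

5

C3 is sp3 (only σ bonds).
C1: sp2
C2: sp2
C3: sp3 ✓
C4: sp2
C5: sp2
C6: sp3 ✓
C7: sp3 ✓
C8: sp3 ✓
C9: sp3 ✓
5 carbons are sp3.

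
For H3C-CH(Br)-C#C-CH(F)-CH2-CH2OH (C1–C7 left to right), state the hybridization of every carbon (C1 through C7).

C1 sp3, C2 sp3, C3 sp, C4 sp, C5 sp3, C6 sp3, C7 sp3

C1 (4 σ bonds) has steric number 4: sp3.
C2 (4 σ bonds) has steric number 4: sp3.
C3: 2 σ bonds, plus two π bonds; 2 regions of electron density → sp.
C4 — 2 σ bonds, plus two π bonds. Steric number 2, so sp.
C5 is sp3: 4 σ bonds, 4 electron-density regions.
C6: 4 σ bonds — 4 electron domains, sp3.
C7 carries 4 σ bonds, giving a steric number of 4, so it is sp3.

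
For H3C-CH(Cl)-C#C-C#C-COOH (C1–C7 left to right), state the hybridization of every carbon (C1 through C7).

C1 sp3, C2 sp3, C3 sp, C4 sp, C5 sp, C6 sp, C7 sp2

C1 is sp3: 4 σ bonds, 4 electron-density regions.
C2: 4 σ bonds; 4 regions of electron density → sp3.
C3: 2 σ bonds, plus two π bonds; 2 regions of electron density → sp.
C4 — 2 σ bonds, plus two π bonds. Steric number 2, so sp.
C5: 2 σ bonds, plus two π bonds; 2 regions of electron density → sp.
C6: 2 σ bonds, plus two π bonds — 2 electron domains, sp.
C7 — 3 σ bonds, plus one π bond. Steric number 3, so sp2.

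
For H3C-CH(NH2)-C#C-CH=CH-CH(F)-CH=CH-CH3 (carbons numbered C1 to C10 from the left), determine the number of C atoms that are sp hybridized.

2

C1: sp3
C2: sp3
C3: sp ✓
C4: sp ✓
C5: sp2
C6: sp2
C7: sp3
C8: sp2
C9: sp2
C10: sp3
C3, C4 → 2 sp carbons.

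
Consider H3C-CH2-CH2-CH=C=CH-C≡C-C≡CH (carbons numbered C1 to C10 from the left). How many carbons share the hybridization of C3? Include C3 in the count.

C3 is sp3 (only σ bonds).
C1: sp3 ✓
C2: sp3 ✓
C3: sp3 ✓
C4: sp2
C5: sp
C6: sp2
C7: sp
C8: sp
C9: sp
C10: sp
3 carbons are sp3.

3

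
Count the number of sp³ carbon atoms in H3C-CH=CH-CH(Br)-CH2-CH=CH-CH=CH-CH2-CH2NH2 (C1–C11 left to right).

C1: sp3 ✓
C2: sp2
C3: sp2
C4: sp3 ✓
C5: sp3 ✓
C6: sp2
C7: sp2
C8: sp2
C9: sp2
C10: sp3 ✓
C11: sp3 ✓
C1, C4, C5, C10, C11 → 5 sp3 carbons.

5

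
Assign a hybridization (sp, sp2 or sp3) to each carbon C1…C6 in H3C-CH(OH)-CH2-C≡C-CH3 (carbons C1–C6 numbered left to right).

C1 carries 4 σ bonds, giving a steric number of 4, so it is sp3.
C2 is sp3: 4 σ bonds, 4 electron-density regions.
C3 has 4 σ bonds: steric number 4 → sp3.
C4 (2 σ bonds, plus two π bonds) has steric number 2: sp.
C5 is sp: 2 σ bonds, plus two π bonds, 2 electron-density regions.
C6: 4 σ bonds; 4 regions of electron density → sp3.

C1 sp3, C2 sp3, C3 sp3, C4 sp, C5 sp, C6 sp3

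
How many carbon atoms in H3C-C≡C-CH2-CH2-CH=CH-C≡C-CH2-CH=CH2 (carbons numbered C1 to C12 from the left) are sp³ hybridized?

C1: sp3 ✓
C2: sp
C3: sp
C4: sp3 ✓
C5: sp3 ✓
C6: sp2
C7: sp2
C8: sp
C9: sp
C10: sp3 ✓
C11: sp2
C12: sp2
C1, C4, C5, C10 → 4 sp3 carbons.

4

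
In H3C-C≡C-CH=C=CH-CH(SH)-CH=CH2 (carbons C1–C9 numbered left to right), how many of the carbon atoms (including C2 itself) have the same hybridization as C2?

3

C2 is sp (two π bonds).
C1: sp3
C2: sp ✓
C3: sp ✓
C4: sp2
C5: sp ✓
C6: sp2
C7: sp3
C8: sp2
C9: sp2
3 carbons are sp.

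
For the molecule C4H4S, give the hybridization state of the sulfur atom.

Analogous to furan: one S lone pair in the aromatic π system, S is sp2.

sp²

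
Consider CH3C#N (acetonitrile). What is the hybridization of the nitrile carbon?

sp

The nitrile carbon is sp: 2 σ bonds, plus two π bonds, 2 electron-density regions.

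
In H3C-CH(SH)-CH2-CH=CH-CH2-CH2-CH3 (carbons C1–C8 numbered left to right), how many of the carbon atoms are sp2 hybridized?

C1: sp3
C2: sp3
C3: sp3
C4: sp2 ✓
C5: sp2 ✓
C6: sp3
C7: sp3
C8: sp3
C4, C5 → 2 sp2 carbons.

2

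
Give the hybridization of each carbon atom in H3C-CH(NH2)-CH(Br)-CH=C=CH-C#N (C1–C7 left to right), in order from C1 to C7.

C1: 4 σ bonds — 4 electron domains, sp3.
C2: 4 σ bonds; 4 regions of electron density → sp3.
C3 — 4 σ bonds. Steric number 4, so sp3.
C4: 3 σ bonds, plus one π bond; 3 regions of electron density → sp2.
C5 carries 2 σ bonds, plus two π bonds, giving a steric number of 2, so it is sp.
C6 (3 σ bonds, plus one π bond) has steric number 3: sp2.
C7: 2 σ bonds, plus two π bonds; 2 regions of electron density → sp.

C1 sp3, C2 sp3, C3 sp3, C4 sp2, C5 sp, C6 sp2, C7 sp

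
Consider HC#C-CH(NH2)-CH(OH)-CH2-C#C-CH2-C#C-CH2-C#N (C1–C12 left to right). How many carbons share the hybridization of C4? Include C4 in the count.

C4 is sp3 (only σ bonds).
C1: sp
C2: sp
C3: sp3 ✓
C4: sp3 ✓
C5: sp3 ✓
C6: sp
C7: sp
C8: sp3 ✓
C9: sp
C10: sp
C11: sp3 ✓
C12: sp
5 carbons are sp3.

5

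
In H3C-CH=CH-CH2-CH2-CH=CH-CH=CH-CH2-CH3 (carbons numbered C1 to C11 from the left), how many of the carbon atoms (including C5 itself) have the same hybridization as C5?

C5 is sp3 (only σ bonds).
C1: sp3 ✓
C2: sp2
C3: sp2
C4: sp3 ✓
C5: sp3 ✓
C6: sp2
C7: sp2
C8: sp2
C9: sp2
C10: sp3 ✓
C11: sp3 ✓
5 carbons are sp3.

5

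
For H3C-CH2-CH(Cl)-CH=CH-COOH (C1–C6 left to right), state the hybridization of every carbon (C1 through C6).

C1 is sp3: 4 σ bonds, 4 electron-density regions.
C2 (4 σ bonds) has steric number 4: sp3.
C3 has 4 σ bonds: steric number 4 → sp3.
C4 carries 3 σ bonds, plus one π bond, giving a steric number of 3, so it is sp2.
C5: 3 σ bonds, plus one π bond; 3 regions of electron density → sp2.
C6 carries 3 σ bonds, plus one π bond, giving a steric number of 3, so it is sp2.

C1 sp3, C2 sp3, C3 sp3, C4 sp2, C5 sp2, C6 sp2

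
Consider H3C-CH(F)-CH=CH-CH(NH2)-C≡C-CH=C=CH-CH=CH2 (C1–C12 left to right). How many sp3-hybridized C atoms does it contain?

C1: sp3 ✓
C2: sp3 ✓
C3: sp2
C4: sp2
C5: sp3 ✓
C6: sp
C7: sp
C8: sp2
C9: sp
C10: sp2
C11: sp2
C12: sp2
C1, C2, C5 → 3 sp3 carbons.

3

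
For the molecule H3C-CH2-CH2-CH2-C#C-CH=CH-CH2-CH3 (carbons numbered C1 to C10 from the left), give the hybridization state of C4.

C4 has 4 σ bonds: steric number 4 → sp3.

sp^3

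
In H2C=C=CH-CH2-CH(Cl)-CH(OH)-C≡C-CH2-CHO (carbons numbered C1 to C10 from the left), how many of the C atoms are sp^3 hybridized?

C1: sp2
C2: sp
C3: sp2
C4: sp3 ✓
C5: sp3 ✓
C6: sp3 ✓
C7: sp
C8: sp
C9: sp3 ✓
C10: sp2
C4, C5, C6, C9 → 4 sp3 carbons.

4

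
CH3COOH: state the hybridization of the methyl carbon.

The methyl carbon has 4 σ bonds: steric number 4 → sp3.

sp³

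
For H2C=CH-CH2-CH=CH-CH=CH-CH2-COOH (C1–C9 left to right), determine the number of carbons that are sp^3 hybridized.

2

C1: sp2
C2: sp2
C3: sp3 ✓
C4: sp2
C5: sp2
C6: sp2
C7: sp2
C8: sp3 ✓
C9: sp2
C3, C8 → 2 sp3 carbons.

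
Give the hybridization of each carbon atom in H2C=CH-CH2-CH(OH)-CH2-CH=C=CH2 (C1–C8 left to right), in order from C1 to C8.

C1 sp2, C2 sp2, C3 sp3, C4 sp3, C5 sp3, C6 sp2, C7 sp, C8 sp2

C1 (3 σ bonds, plus one π bond) has steric number 3: sp2.
C2 has 3 σ bonds, plus one π bond: steric number 3 → sp2.
C3: 4 σ bonds; 4 regions of electron density → sp3.
C4 (4 σ bonds) has steric number 4: sp3.
C5 is sp3: 4 σ bonds, 4 electron-density regions.
C6: 3 σ bonds, plus one π bond — 3 electron domains, sp2.
C7: 2 σ bonds, plus two π bonds — 2 electron domains, sp.
C8 (3 σ bonds, plus one π bond) has steric number 3: sp2.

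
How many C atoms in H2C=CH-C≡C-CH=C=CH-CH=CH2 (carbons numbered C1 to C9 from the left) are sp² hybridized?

C1: sp2 ✓
C2: sp2 ✓
C3: sp
C4: sp
C5: sp2 ✓
C6: sp
C7: sp2 ✓
C8: sp2 ✓
C9: sp2 ✓
C1, C2, C5, C7, C8, C9 → 6 sp2 carbons.

6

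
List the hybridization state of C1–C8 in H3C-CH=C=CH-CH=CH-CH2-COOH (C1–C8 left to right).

C1 sp3, C2 sp2, C3 sp, C4 sp2, C5 sp2, C6 sp2, C7 sp3, C8 sp2

C1: 4 σ bonds — 4 electron domains, sp3.
C2: 3 σ bonds, plus one π bond; 3 regions of electron density → sp2.
C3 (2 σ bonds, plus two π bonds) has steric number 2: sp.
C4: 3 σ bonds, plus one π bond — 3 electron domains, sp2.
C5 (3 σ bonds, plus one π bond) has steric number 3: sp2.
C6 — 3 σ bonds, plus one π bond. Steric number 3, so sp2.
C7 — 4 σ bonds. Steric number 4, so sp3.
C8 (3 σ bonds, plus one π bond) has steric number 3: sp2.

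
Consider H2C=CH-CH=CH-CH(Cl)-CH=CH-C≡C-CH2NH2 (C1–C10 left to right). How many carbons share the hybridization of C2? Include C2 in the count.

C2 is sp2 (one π bond).
C1: sp2 ✓
C2: sp2 ✓
C3: sp2 ✓
C4: sp2 ✓
C5: sp3
C6: sp2 ✓
C7: sp2 ✓
C8: sp
C9: sp
C10: sp3
6 carbons are sp2.

6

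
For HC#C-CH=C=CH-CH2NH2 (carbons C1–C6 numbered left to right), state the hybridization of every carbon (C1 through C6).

C1 sp, C2 sp, C3 sp2, C4 sp, C5 sp2, C6 sp3

C1 (2 σ bonds, plus two π bonds) has steric number 2: sp.
C2 carries 2 σ bonds, plus two π bonds, giving a steric number of 2, so it is sp.
C3: 3 σ bonds, plus one π bond — 3 electron domains, sp2.
C4 has 2 σ bonds, plus two π bonds: steric number 2 → sp.
C5 carries 3 σ bonds, plus one π bond, giving a steric number of 3, so it is sp2.
C6 — 4 σ bonds. Steric number 4, so sp3.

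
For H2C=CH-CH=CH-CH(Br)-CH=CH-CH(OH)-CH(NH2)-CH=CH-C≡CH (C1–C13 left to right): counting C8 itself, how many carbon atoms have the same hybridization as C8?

C8 is sp3 (only σ bonds).
C1: sp2
C2: sp2
C3: sp2
C4: sp2
C5: sp3 ✓
C6: sp2
C7: sp2
C8: sp3 ✓
C9: sp3 ✓
C10: sp2
C11: sp2
C12: sp
C13: sp
3 carbons are sp3.

3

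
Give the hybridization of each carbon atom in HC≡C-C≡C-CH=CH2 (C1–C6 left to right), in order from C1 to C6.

C1 — 2 σ bonds, plus two π bonds. Steric number 2, so sp.
C2 — 2 σ bonds, plus two π bonds. Steric number 2, so sp.
C3: 2 σ bonds, plus two π bonds — 2 electron domains, sp.
C4 is sp: 2 σ bonds, plus two π bonds, 2 electron-density regions.
C5 is sp2: 3 σ bonds, plus one π bond, 3 electron-density regions.
C6 (3 σ bonds, plus one π bond) has steric number 3: sp2.

C1 sp, C2 sp, C3 sp, C4 sp, C5 sp2, C6 sp2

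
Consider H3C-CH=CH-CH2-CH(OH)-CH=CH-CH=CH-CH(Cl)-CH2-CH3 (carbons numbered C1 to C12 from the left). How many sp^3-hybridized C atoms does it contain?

6

C1: sp3 ✓
C2: sp2
C3: sp2
C4: sp3 ✓
C5: sp3 ✓
C6: sp2
C7: sp2
C8: sp2
C9: sp2
C10: sp3 ✓
C11: sp3 ✓
C12: sp3 ✓
C1, C4, C5, C10, C11, C12 → 6 sp3 carbons.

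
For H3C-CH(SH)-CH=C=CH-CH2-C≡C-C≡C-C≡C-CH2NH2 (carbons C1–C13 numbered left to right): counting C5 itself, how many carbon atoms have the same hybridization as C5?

C5 is sp2 (one π bond).
C1: sp3
C2: sp3
C3: sp2 ✓
C4: sp
C5: sp2 ✓
C6: sp3
C7: sp
C8: sp
C9: sp
C10: sp
C11: sp
C12: sp
C13: sp3
2 carbons are sp2.

2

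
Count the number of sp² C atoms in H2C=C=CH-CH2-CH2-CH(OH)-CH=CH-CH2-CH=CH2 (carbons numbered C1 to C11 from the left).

C1: sp2 ✓
C2: sp
C3: sp2 ✓
C4: sp3
C5: sp3
C6: sp3
C7: sp2 ✓
C8: sp2 ✓
C9: sp3
C10: sp2 ✓
C11: sp2 ✓
C1, C3, C7, C8, C10, C11 → 6 sp2 carbons.

6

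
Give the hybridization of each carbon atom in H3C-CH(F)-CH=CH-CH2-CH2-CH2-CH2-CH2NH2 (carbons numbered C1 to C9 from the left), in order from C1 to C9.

C1 is sp3: 4 σ bonds, 4 electron-density regions.
C2: 4 σ bonds — 4 electron domains, sp3.
C3: 3 σ bonds, plus one π bond; 3 regions of electron density → sp2.
C4 is sp2: 3 σ bonds, plus one π bond, 3 electron-density regions.
C5 (4 σ bonds) has steric number 4: sp3.
C6: 4 σ bonds — 4 electron domains, sp3.
C7 — 4 σ bonds. Steric number 4, so sp3.
C8 carries 4 σ bonds, giving a steric number of 4, so it is sp3.
C9 carries 4 σ bonds, giving a steric number of 4, so it is sp3.

C1 sp3, C2 sp3, C3 sp2, C4 sp2, C5 sp3, C6 sp3, C7 sp3, C8 sp3, C9 sp3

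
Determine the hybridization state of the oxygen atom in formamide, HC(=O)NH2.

sp²

The oxygen atom: 1 σ bond and 2 lone pairs, plus one π bond — 3 electron domains, sp2.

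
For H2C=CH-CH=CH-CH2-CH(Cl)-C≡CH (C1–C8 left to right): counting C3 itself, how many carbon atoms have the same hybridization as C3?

C3 is sp2 (one π bond).
C1: sp2 ✓
C2: sp2 ✓
C3: sp2 ✓
C4: sp2 ✓
C5: sp3
C6: sp3
C7: sp
C8: sp
4 carbons are sp2.

4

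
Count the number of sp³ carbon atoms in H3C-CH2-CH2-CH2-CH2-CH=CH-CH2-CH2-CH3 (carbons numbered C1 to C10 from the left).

8

C1: sp3 ✓
C2: sp3 ✓
C3: sp3 ✓
C4: sp3 ✓
C5: sp3 ✓
C6: sp2
C7: sp2
C8: sp3 ✓
C9: sp3 ✓
C10: sp3 ✓
C1, C2, C3, C4, C5, C8, C9, C10 → 8 sp3 carbons.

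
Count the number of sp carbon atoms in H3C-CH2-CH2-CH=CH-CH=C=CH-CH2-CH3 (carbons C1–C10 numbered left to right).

C1: sp3
C2: sp3
C3: sp3
C4: sp2
C5: sp2
C6: sp2
C7: sp ✓
C8: sp2
C9: sp3
C10: sp3
C7 → 1 sp carbon.

1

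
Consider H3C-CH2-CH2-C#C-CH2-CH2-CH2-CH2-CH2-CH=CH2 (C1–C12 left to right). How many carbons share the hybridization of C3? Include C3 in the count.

8

C3 is sp3 (only σ bonds).
C1: sp3 ✓
C2: sp3 ✓
C3: sp3 ✓
C4: sp
C5: sp
C6: sp3 ✓
C7: sp3 ✓
C8: sp3 ✓
C9: sp3 ✓
C10: sp3 ✓
C11: sp2
C12: sp2
8 carbons are sp3.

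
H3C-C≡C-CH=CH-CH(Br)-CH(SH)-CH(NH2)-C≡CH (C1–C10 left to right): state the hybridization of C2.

C2 has 2 σ bonds, plus two π bonds: steric number 2 → sp.

sp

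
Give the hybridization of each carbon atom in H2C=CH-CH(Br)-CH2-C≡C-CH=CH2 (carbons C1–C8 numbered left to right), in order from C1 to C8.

C1 carries 3 σ bonds, plus one π bond, giving a steric number of 3, so it is sp2.
C2 is sp2: 3 σ bonds, plus one π bond, 3 electron-density regions.
C3 (4 σ bonds) has steric number 4: sp3.
C4: 4 σ bonds — 4 electron domains, sp3.
C5 carries 2 σ bonds, plus two π bonds, giving a steric number of 2, so it is sp.
C6: 2 σ bonds, plus two π bonds; 2 regions of electron density → sp.
C7 carries 3 σ bonds, plus one π bond, giving a steric number of 3, so it is sp2.
C8: 3 σ bonds, plus one π bond — 3 electron domains, sp2.

C1 sp2, C2 sp2, C3 sp3, C4 sp3, C5 sp, C6 sp, C7 sp2, C8 sp2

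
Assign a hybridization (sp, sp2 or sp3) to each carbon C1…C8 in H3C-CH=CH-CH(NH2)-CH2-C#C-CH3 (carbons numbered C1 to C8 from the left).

C1: 4 σ bonds; 4 regions of electron density → sp3.
C2 (3 σ bonds, plus one π bond) has steric number 3: sp2.
C3 — 3 σ bonds, plus one π bond. Steric number 3, so sp2.
C4 — 4 σ bonds. Steric number 4, so sp3.
C5 is sp3: 4 σ bonds, 4 electron-density regions.
C6 has 2 σ bonds, plus two π bonds: steric number 2 → sp.
C7 has 2 σ bonds, plus two π bonds: steric number 2 → sp.
C8 is sp3: 4 σ bonds, 4 electron-density regions.

C1 sp3, C2 sp2, C3 sp2, C4 sp3, C5 sp3, C6 sp, C7 sp, C8 sp3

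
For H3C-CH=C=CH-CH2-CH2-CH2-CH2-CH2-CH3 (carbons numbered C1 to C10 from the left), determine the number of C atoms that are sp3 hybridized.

7

C1: sp3 ✓
C2: sp2
C3: sp
C4: sp2
C5: sp3 ✓
C6: sp3 ✓
C7: sp3 ✓
C8: sp3 ✓
C9: sp3 ✓
C10: sp3 ✓
C1, C5, C6, C7, C8, C9, C10 → 7 sp3 carbons.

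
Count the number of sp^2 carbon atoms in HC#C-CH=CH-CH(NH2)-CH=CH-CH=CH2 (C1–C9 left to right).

C1: sp
C2: sp
C3: sp2 ✓
C4: sp2 ✓
C5: sp3
C6: sp2 ✓
C7: sp2 ✓
C8: sp2 ✓
C9: sp2 ✓
C3, C4, C6, C7, C8, C9 → 6 sp2 carbons.

6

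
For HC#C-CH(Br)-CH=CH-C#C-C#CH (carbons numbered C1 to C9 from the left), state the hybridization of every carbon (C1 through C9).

C1 is sp: 2 σ bonds, plus two π bonds, 2 electron-density regions.
C2 has 2 σ bonds, plus two π bonds: steric number 2 → sp.
C3: 4 σ bonds — 4 electron domains, sp3.
C4: 3 σ bonds, plus one π bond — 3 electron domains, sp2.
C5 is sp2: 3 σ bonds, plus one π bond, 3 electron-density regions.
C6 (2 σ bonds, plus two π bonds) has steric number 2: sp.
C7 carries 2 σ bonds, plus two π bonds, giving a steric number of 2, so it is sp.
C8: 2 σ bonds, plus two π bonds — 2 electron domains, sp.
C9: 2 σ bonds, plus two π bonds; 2 regions of electron density → sp.

C1 sp, C2 sp, C3 sp3, C4 sp2, C5 sp2, C6 sp, C7 sp, C8 sp, C9 sp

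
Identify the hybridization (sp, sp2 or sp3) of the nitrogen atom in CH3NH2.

Three σ bonds + one lone pair = steric number 4 → sp3.

sp3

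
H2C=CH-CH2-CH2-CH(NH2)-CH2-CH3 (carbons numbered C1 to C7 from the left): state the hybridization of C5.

C5 (4 σ bonds) has steric number 4: sp3.

sp^3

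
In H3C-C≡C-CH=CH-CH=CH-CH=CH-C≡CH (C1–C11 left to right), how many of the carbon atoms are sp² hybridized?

6

C1: sp3
C2: sp
C3: sp
C4: sp2 ✓
C5: sp2 ✓
C6: sp2 ✓
C7: sp2 ✓
C8: sp2 ✓
C9: sp2 ✓
C10: sp
C11: sp
C4, C5, C6, C7, C8, C9 → 6 sp2 carbons.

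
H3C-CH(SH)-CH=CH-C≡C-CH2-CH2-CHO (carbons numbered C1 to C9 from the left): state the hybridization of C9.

C9 is sp2: 3 σ bonds, plus one π bond, 3 electron-density regions.

sp2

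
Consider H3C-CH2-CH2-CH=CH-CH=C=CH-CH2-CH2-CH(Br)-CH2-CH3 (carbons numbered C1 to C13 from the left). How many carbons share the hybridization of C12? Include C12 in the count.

8

C12 is sp3 (only σ bonds).
C1: sp3 ✓
C2: sp3 ✓
C3: sp3 ✓
C4: sp2
C5: sp2
C6: sp2
C7: sp
C8: sp2
C9: sp3 ✓
C10: sp3 ✓
C11: sp3 ✓
C12: sp3 ✓
C13: sp3 ✓
8 carbons are sp3.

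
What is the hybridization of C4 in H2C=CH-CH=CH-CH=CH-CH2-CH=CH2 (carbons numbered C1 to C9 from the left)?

C4 — 3 σ bonds, plus one π bond. Steric number 3, so sp2.

sp²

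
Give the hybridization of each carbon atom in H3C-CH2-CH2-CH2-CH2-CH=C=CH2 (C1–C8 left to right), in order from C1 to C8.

C1 sp3, C2 sp3, C3 sp3, C4 sp3, C5 sp3, C6 sp2, C7 sp, C8 sp2

C1 carries 4 σ bonds, giving a steric number of 4, so it is sp3.
C2 carries 4 σ bonds, giving a steric number of 4, so it is sp3.
C3 — 4 σ bonds. Steric number 4, so sp3.
C4 carries 4 σ bonds, giving a steric number of 4, so it is sp3.
C5 has 4 σ bonds: steric number 4 → sp3.
C6 is sp2: 3 σ bonds, plus one π bond, 3 electron-density regions.
C7: 2 σ bonds, plus two π bonds — 2 electron domains, sp.
C8 has 3 σ bonds, plus one π bond: steric number 3 → sp2.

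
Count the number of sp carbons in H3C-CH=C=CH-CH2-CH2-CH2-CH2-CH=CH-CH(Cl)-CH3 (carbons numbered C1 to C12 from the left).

1

C1: sp3
C2: sp2
C3: sp ✓
C4: sp2
C5: sp3
C6: sp3
C7: sp3
C8: sp3
C9: sp2
C10: sp2
C11: sp3
C12: sp3
C3 → 1 sp carbon.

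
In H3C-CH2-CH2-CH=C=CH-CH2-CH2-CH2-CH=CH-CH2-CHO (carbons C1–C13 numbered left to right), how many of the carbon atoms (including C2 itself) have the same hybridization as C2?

7

C2 is sp3 (only σ bonds).
C1: sp3 ✓
C2: sp3 ✓
C3: sp3 ✓
C4: sp2
C5: sp
C6: sp2
C7: sp3 ✓
C8: sp3 ✓
C9: sp3 ✓
C10: sp2
C11: sp2
C12: sp3 ✓
C13: sp2
7 carbons are sp3.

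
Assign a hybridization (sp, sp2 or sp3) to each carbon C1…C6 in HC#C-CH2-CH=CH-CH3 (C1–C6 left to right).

C1 carries 2 σ bonds, plus two π bonds, giving a steric number of 2, so it is sp.
C2 has 2 σ bonds, plus two π bonds: steric number 2 → sp.
C3 (4 σ bonds) has steric number 4: sp3.
C4 (3 σ bonds, plus one π bond) has steric number 3: sp2.
C5: 3 σ bonds, plus one π bond; 3 regions of electron density → sp2.
C6 — 4 σ bonds. Steric number 4, so sp3.

C1 sp, C2 sp, C3 sp3, C4 sp2, C5 sp2, C6 sp3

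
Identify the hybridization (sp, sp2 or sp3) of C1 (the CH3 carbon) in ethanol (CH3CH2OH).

C1 (the CH3 carbon) (4 σ bonds) has steric number 4: sp3.

sp^3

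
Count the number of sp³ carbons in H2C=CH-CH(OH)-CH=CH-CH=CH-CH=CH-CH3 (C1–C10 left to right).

2

C1: sp2
C2: sp2
C3: sp3 ✓
C4: sp2
C5: sp2
C6: sp2
C7: sp2
C8: sp2
C9: sp2
C10: sp3 ✓
C3, C10 → 2 sp3 carbons.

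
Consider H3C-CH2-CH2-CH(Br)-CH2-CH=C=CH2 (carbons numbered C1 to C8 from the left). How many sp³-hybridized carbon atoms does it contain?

5

C1: sp3 ✓
C2: sp3 ✓
C3: sp3 ✓
C4: sp3 ✓
C5: sp3 ✓
C6: sp2
C7: sp
C8: sp2
C1, C2, C3, C4, C5 → 5 sp3 carbons.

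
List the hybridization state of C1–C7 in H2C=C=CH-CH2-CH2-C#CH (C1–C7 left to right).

C1: 3 σ bonds, plus one π bond — 3 electron domains, sp2.
C2 is sp: 2 σ bonds, plus two π bonds, 2 electron-density regions.
C3 has 3 σ bonds, plus one π bond: steric number 3 → sp2.
C4 — 4 σ bonds. Steric number 4, so sp3.
C5 carries 4 σ bonds, giving a steric number of 4, so it is sp3.
C6 — 2 σ bonds, plus two π bonds. Steric number 2, so sp.
C7: 2 σ bonds, plus two π bonds; 2 regions of electron density → sp.

C1 sp2, C2 sp, C3 sp2, C4 sp3, C5 sp3, C6 sp, C7 sp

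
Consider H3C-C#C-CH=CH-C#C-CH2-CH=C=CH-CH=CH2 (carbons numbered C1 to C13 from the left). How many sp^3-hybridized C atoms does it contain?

2

C1: sp3 ✓
C2: sp
C3: sp
C4: sp2
C5: sp2
C6: sp
C7: sp
C8: sp3 ✓
C9: sp2
C10: sp
C11: sp2
C12: sp2
C13: sp2
C1, C8 → 2 sp3 carbons.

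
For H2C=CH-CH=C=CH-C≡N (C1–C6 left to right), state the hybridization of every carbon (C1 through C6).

C1 is sp2: 3 σ bonds, plus one π bond, 3 electron-density regions.
C2 has 3 σ bonds, plus one π bond: steric number 3 → sp2.
C3 has 3 σ bonds, plus one π bond: steric number 3 → sp2.
C4 has 2 σ bonds, plus two π bonds: steric number 2 → sp.
C5 is sp2: 3 σ bonds, plus one π bond, 3 electron-density regions.
C6: 2 σ bonds, plus two π bonds — 2 electron domains, sp.

C1 sp2, C2 sp2, C3 sp2, C4 sp, C5 sp2, C6 sp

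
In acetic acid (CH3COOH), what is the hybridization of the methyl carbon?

The methyl carbon: 4 σ bonds; 4 regions of electron density → sp3.

sp³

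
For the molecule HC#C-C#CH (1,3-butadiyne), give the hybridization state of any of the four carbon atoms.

Every carbon is part of a C≡C triple bond: two σ regions → sp.

sp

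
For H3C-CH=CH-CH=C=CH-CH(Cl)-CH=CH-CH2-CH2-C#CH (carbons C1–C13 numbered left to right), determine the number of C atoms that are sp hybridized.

3

C1: sp3
C2: sp2
C3: sp2
C4: sp2
C5: sp ✓
C6: sp2
C7: sp3
C8: sp2
C9: sp2
C10: sp3
C11: sp3
C12: sp ✓
C13: sp ✓
C5, C12, C13 → 3 sp carbons.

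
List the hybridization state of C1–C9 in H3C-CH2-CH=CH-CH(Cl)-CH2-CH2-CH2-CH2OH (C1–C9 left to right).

C1 sp3, C2 sp3, C3 sp2, C4 sp2, C5 sp3, C6 sp3, C7 sp3, C8 sp3, C9 sp3

C1: 4 σ bonds — 4 electron domains, sp3.
C2: 4 σ bonds — 4 electron domains, sp3.
C3 carries 3 σ bonds, plus one π bond, giving a steric number of 3, so it is sp2.
C4 has 3 σ bonds, plus one π bond: steric number 3 → sp2.
C5 has 4 σ bonds: steric number 4 → sp3.
C6 is sp3: 4 σ bonds, 4 electron-density regions.
C7 carries 4 σ bonds, giving a steric number of 4, so it is sp3.
C8: 4 σ bonds — 4 electron domains, sp3.
C9 — 4 σ bonds. Steric number 4, so sp3.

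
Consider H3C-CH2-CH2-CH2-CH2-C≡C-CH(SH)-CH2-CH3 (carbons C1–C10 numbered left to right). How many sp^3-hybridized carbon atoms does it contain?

C1: sp3 ✓
C2: sp3 ✓
C3: sp3 ✓
C4: sp3 ✓
C5: sp3 ✓
C6: sp
C7: sp
C8: sp3 ✓
C9: sp3 ✓
C10: sp3 ✓
C1, C2, C3, C4, C5, C8, C9, C10 → 8 sp3 carbons.

8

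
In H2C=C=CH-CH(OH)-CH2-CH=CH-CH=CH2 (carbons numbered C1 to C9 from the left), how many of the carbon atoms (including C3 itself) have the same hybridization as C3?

6

C3 is sp2 (one π bond).
C1: sp2 ✓
C2: sp
C3: sp2 ✓
C4: sp3
C5: sp3
C6: sp2 ✓
C7: sp2 ✓
C8: sp2 ✓
C9: sp2 ✓
6 carbons are sp2.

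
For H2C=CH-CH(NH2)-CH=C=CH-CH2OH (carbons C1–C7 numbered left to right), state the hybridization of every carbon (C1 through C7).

C1: 3 σ bonds, plus one π bond — 3 electron domains, sp2.
C2 (3 σ bonds, plus one π bond) has steric number 3: sp2.
C3 (4 σ bonds) has steric number 4: sp3.
C4: 3 σ bonds, plus one π bond — 3 electron domains, sp2.
C5 is sp: 2 σ bonds, plus two π bonds, 2 electron-density regions.
C6 (3 σ bonds, plus one π bond) has steric number 3: sp2.
C7 is sp3: 4 σ bonds, 4 electron-density regions.

C1 sp2, C2 sp2, C3 sp3, C4 sp2, C5 sp, C6 sp2, C7 sp3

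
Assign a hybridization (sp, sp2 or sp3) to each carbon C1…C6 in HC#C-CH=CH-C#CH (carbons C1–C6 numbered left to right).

C1 sp, C2 sp, C3 sp2, C4 sp2, C5 sp, C6 sp

C1: 2 σ bonds, plus two π bonds — 2 electron domains, sp.
C2 has 2 σ bonds, plus two π bonds: steric number 2 → sp.
C3 — 3 σ bonds, plus one π bond. Steric number 3, so sp2.
C4: 3 σ bonds, plus one π bond; 3 regions of electron density → sp2.
C5 has 2 σ bonds, plus two π bonds: steric number 2 → sp.
C6 — 2 σ bonds, plus two π bonds. Steric number 2, so sp.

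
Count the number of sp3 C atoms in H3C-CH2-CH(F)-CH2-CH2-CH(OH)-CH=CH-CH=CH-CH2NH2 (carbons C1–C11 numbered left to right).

7

C1: sp3 ✓
C2: sp3 ✓
C3: sp3 ✓
C4: sp3 ✓
C5: sp3 ✓
C6: sp3 ✓
C7: sp2
C8: sp2
C9: sp2
C10: sp2
C11: sp3 ✓
C1, C2, C3, C4, C5, C6, C11 → 7 sp3 carbons.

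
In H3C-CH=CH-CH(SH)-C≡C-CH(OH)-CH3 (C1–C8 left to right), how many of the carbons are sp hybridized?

C1: sp3
C2: sp2
C3: sp2
C4: sp3
C5: sp ✓
C6: sp ✓
C7: sp3
C8: sp3
C5, C6 → 2 sp carbons.

2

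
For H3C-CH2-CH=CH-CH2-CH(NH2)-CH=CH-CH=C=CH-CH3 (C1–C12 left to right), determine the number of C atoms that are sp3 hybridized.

C1: sp3 ✓
C2: sp3 ✓
C3: sp2
C4: sp2
C5: sp3 ✓
C6: sp3 ✓
C7: sp2
C8: sp2
C9: sp2
C10: sp
C11: sp2
C12: sp3 ✓
C1, C2, C5, C6, C12 → 5 sp3 carbons.

5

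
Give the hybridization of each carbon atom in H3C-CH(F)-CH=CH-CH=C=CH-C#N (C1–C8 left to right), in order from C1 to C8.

C1 has 4 σ bonds: steric number 4 → sp3.
C2 — 4 σ bonds. Steric number 4, so sp3.
C3: 3 σ bonds, plus one π bond — 3 electron domains, sp2.
C4 carries 3 σ bonds, plus one π bond, giving a steric number of 3, so it is sp2.
C5 — 3 σ bonds, plus one π bond. Steric number 3, so sp2.
C6 has 2 σ bonds, plus two π bonds: steric number 2 → sp.
C7 (3 σ bonds, plus one π bond) has steric number 3: sp2.
C8: 2 σ bonds, plus two π bonds; 2 regions of electron density → sp.

C1 sp3, C2 sp3, C3 sp2, C4 sp2, C5 sp2, C6 sp, C7 sp2, C8 sp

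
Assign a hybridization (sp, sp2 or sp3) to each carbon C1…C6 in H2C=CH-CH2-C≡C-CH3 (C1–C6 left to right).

C1 sp2, C2 sp2, C3 sp3, C4 sp, C5 sp, C6 sp3

C1 is sp2: 3 σ bonds, plus one π bond, 3 electron-density regions.
C2 has 3 σ bonds, plus one π bond: steric number 3 → sp2.
C3: 4 σ bonds; 4 regions of electron density → sp3.
C4: 2 σ bonds, plus two π bonds; 2 regions of electron density → sp.
C5 carries 2 σ bonds, plus two π bonds, giving a steric number of 2, so it is sp.
C6 (4 σ bonds) has steric number 4: sp3.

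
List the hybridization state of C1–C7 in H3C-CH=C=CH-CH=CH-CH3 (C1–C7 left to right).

C1: 4 σ bonds; 4 regions of electron density → sp3.
C2 — 3 σ bonds, plus one π bond. Steric number 3, so sp2.
C3 is sp: 2 σ bonds, plus two π bonds, 2 electron-density regions.
C4 is sp2: 3 σ bonds, plus one π bond, 3 electron-density regions.
C5 carries 3 σ bonds, plus one π bond, giving a steric number of 3, so it is sp2.
C6: 3 σ bonds, plus one π bond — 3 electron domains, sp2.
C7 (4 σ bonds) has steric number 4: sp3.

C1 sp3, C2 sp2, C3 sp, C4 sp2, C5 sp2, C6 sp2, C7 sp3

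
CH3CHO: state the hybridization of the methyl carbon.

sp^3

The methyl carbon: 4 σ bonds — 4 electron domains, sp3.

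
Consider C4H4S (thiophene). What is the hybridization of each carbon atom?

sp²

Each carbon atom is sp2: 3 σ bonds, plus one π bond, 3 electron-density regions.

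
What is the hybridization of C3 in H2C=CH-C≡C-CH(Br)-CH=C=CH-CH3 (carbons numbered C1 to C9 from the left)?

sp

C3 has 2 σ bonds, plus two π bonds: steric number 2 → sp.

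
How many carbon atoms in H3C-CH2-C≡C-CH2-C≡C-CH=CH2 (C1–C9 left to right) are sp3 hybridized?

3

C1: sp3 ✓
C2: sp3 ✓
C3: sp
C4: sp
C5: sp3 ✓
C6: sp
C7: sp
C8: sp2
C9: sp2
C1, C2, C5 → 3 sp3 carbons.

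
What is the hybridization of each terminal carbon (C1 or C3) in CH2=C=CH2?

sp^2

Each terminal carbon (C1 or C3) carries 3 σ bonds, plus one π bond, giving a steric number of 3, so it is sp2.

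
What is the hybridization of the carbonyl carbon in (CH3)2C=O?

The carbonyl carbon: 3 σ bonds, plus one π bond; 3 regions of electron density → sp2.

sp²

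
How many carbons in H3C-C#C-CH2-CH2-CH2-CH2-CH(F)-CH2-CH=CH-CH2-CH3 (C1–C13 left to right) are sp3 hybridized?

9

C1: sp3 ✓
C2: sp
C3: sp
C4: sp3 ✓
C5: sp3 ✓
C6: sp3 ✓
C7: sp3 ✓
C8: sp3 ✓
C9: sp3 ✓
C10: sp2
C11: sp2
C12: sp3 ✓
C13: sp3 ✓
C1, C4, C5, C6, C7, C8, C9, C12, C13 → 9 sp3 carbons.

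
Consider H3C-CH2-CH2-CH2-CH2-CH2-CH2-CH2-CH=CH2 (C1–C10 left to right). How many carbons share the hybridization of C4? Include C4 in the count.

8

C4 is sp3 (only σ bonds).
C1: sp3 ✓
C2: sp3 ✓
C3: sp3 ✓
C4: sp3 ✓
C5: sp3 ✓
C6: sp3 ✓
C7: sp3 ✓
C8: sp3 ✓
C9: sp2
C10: sp2
8 carbons are sp3.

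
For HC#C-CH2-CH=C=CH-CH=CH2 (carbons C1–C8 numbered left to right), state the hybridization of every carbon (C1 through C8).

C1 is sp: 2 σ bonds, plus two π bonds, 2 electron-density regions.
C2 — 2 σ bonds, plus two π bonds. Steric number 2, so sp.
C3 carries 4 σ bonds, giving a steric number of 4, so it is sp3.
C4 has 3 σ bonds, plus one π bond: steric number 3 → sp2.
C5 — 2 σ bonds, plus two π bonds. Steric number 2, so sp.
C6 is sp2: 3 σ bonds, plus one π bond, 3 electron-density regions.
C7 has 3 σ bonds, plus one π bond: steric number 3 → sp2.
C8 is sp2: 3 σ bonds, plus one π bond, 3 electron-density regions.

C1 sp, C2 sp, C3 sp3, C4 sp2, C5 sp, C6 sp2, C7 sp2, C8 sp2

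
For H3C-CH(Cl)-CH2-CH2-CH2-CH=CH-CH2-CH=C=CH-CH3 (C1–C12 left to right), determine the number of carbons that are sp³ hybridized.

C1: sp3 ✓
C2: sp3 ✓
C3: sp3 ✓
C4: sp3 ✓
C5: sp3 ✓
C6: sp2
C7: sp2
C8: sp3 ✓
C9: sp2
C10: sp
C11: sp2
C12: sp3 ✓
C1, C2, C3, C4, C5, C8, C12 → 7 sp3 carbons.

7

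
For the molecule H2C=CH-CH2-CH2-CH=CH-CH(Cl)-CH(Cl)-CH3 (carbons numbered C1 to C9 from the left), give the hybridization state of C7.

sp^3

C7 has 4 σ bonds: steric number 4 → sp3.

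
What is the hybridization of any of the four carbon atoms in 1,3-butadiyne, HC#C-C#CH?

Every carbon is part of a C≡C triple bond: two σ regions → sp.

sp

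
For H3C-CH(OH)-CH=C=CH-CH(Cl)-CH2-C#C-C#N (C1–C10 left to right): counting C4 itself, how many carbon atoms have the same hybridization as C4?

C4 is sp (two π bonds).
C1: sp3
C2: sp3
C3: sp2
C4: sp ✓
C5: sp2
C6: sp3
C7: sp3
C8: sp ✓
C9: sp ✓
C10: sp ✓
4 carbons are sp.

4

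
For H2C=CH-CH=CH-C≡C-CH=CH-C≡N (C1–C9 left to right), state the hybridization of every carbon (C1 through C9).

C1 is sp2: 3 σ bonds, plus one π bond, 3 electron-density regions.
C2 — 3 σ bonds, plus one π bond. Steric number 3, so sp2.
C3 carries 3 σ bonds, plus one π bond, giving a steric number of 3, so it is sp2.
C4 (3 σ bonds, plus one π bond) has steric number 3: sp2.
C5 has 2 σ bonds, plus two π bonds: steric number 2 → sp.
C6 has 2 σ bonds, plus two π bonds: steric number 2 → sp.
C7 (3 σ bonds, plus one π bond) has steric number 3: sp2.
C8: 3 σ bonds, plus one π bond; 3 regions of electron density → sp2.
C9: 2 σ bonds, plus two π bonds; 2 regions of electron density → sp.

C1 sp2, C2 sp2, C3 sp2, C4 sp2, C5 sp, C6 sp, C7 sp2, C8 sp2, C9 sp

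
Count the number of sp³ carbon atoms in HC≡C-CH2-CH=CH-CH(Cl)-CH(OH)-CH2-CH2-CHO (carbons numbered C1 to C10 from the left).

C1: sp
C2: sp
C3: sp3 ✓
C4: sp2
C5: sp2
C6: sp3 ✓
C7: sp3 ✓
C8: sp3 ✓
C9: sp3 ✓
C10: sp2
C3, C6, C7, C8, C9 → 5 sp3 carbons.

5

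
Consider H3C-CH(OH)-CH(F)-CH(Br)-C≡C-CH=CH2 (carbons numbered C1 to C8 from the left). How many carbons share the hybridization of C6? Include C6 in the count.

2

C6 is sp (two π bonds).
C1: sp3
C2: sp3
C3: sp3
C4: sp3
C5: sp ✓
C6: sp ✓
C7: sp2
C8: sp2
2 carbons are sp.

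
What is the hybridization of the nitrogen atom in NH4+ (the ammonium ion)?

sp^3

Four σ bonds, no lone pair → sp3, tetrahedral.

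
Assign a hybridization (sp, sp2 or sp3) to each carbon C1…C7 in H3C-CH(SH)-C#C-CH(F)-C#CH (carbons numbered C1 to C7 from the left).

C1 sp3, C2 sp3, C3 sp, C4 sp, C5 sp3, C6 sp, C7 sp

C1: 4 σ bonds; 4 regions of electron density → sp3.
C2: 4 σ bonds; 4 regions of electron density → sp3.
C3 (2 σ bonds, plus two π bonds) has steric number 2: sp.
C4 carries 2 σ bonds, plus two π bonds, giving a steric number of 2, so it is sp.
C5 (4 σ bonds) has steric number 4: sp3.
C6 carries 2 σ bonds, plus two π bonds, giving a steric number of 2, so it is sp.
C7 — 2 σ bonds, plus two π bonds. Steric number 2, so sp.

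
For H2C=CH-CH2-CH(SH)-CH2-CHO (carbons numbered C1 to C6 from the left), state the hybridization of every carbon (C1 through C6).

C1 — 3 σ bonds, plus one π bond. Steric number 3, so sp2.
C2: 3 σ bonds, plus one π bond; 3 regions of electron density → sp2.
C3 has 4 σ bonds: steric number 4 → sp3.
C4: 4 σ bonds — 4 electron domains, sp3.
C5 (4 σ bonds) has steric number 4: sp3.
C6 (3 σ bonds, plus one π bond) has steric number 3: sp2.

C1 sp2, C2 sp2, C3 sp3, C4 sp3, C5 sp3, C6 sp2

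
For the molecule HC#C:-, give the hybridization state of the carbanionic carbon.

sp

One σ bond + one lone pair = steric number 2 → sp.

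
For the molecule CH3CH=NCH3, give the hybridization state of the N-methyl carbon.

The N-methyl carbon carries 4 σ bonds, giving a steric number of 4, so it is sp3.

sp³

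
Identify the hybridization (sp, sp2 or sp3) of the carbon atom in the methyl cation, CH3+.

sp2

Three σ bonds to H, empty p orbital → sp2, trigonal planar.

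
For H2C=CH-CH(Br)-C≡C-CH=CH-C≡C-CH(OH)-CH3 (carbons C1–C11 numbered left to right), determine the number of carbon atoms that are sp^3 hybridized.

3

C1: sp2
C2: sp2
C3: sp3 ✓
C4: sp
C5: sp
C6: sp2
C7: sp2
C8: sp
C9: sp
C10: sp3 ✓
C11: sp3 ✓
C3, C10, C11 → 3 sp3 carbons.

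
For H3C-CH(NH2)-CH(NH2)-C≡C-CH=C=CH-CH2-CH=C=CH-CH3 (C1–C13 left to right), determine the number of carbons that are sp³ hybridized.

5

C1: sp3 ✓
C2: sp3 ✓
C3: sp3 ✓
C4: sp
C5: sp
C6: sp2
C7: sp
C8: sp2
C9: sp3 ✓
C10: sp2
C11: sp
C12: sp2
C13: sp3 ✓
C1, C2, C3, C9, C13 → 5 sp3 carbons.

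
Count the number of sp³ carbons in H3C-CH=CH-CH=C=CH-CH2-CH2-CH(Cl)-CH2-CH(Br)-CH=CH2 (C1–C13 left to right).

C1: sp3 ✓
C2: sp2
C3: sp2
C4: sp2
C5: sp
C6: sp2
C7: sp3 ✓
C8: sp3 ✓
C9: sp3 ✓
C10: sp3 ✓
C11: sp3 ✓
C12: sp2
C13: sp2
C1, C7, C8, C9, C10, C11 → 6 sp3 carbons.

6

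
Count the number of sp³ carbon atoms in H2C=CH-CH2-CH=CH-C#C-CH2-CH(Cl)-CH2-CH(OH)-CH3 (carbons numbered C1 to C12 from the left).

C1: sp2
C2: sp2
C3: sp3 ✓
C4: sp2
C5: sp2
C6: sp
C7: sp
C8: sp3 ✓
C9: sp3 ✓
C10: sp3 ✓
C11: sp3 ✓
C12: sp3 ✓
C3, C8, C9, C10, C11, C12 → 6 sp3 carbons.

6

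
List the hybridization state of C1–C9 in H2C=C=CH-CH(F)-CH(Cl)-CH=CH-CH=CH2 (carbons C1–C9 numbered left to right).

C1 sp2, C2 sp, C3 sp2, C4 sp3, C5 sp3, C6 sp2, C7 sp2, C8 sp2, C9 sp2

C1 — 3 σ bonds, plus one π bond. Steric number 3, so sp2.
C2 has 2 σ bonds, plus two π bonds: steric number 2 → sp.
C3 is sp2: 3 σ bonds, plus one π bond, 3 electron-density regions.
C4 is sp3: 4 σ bonds, 4 electron-density regions.
C5 — 4 σ bonds. Steric number 4, so sp3.
C6 — 3 σ bonds, plus one π bond. Steric number 3, so sp2.
C7 has 3 σ bonds, plus one π bond: steric number 3 → sp2.
C8 — 3 σ bonds, plus one π bond. Steric number 3, so sp2.
C9: 3 σ bonds, plus one π bond — 3 electron domains, sp2.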